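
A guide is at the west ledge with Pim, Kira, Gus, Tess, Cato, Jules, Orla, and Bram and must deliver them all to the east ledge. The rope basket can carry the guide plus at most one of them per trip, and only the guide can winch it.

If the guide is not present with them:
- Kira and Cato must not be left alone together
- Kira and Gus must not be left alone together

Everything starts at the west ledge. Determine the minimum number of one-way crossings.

17

Counting alone: the guide can take at most 1 across per trip to the east ledge, so moving all 8 needs at least 8 loaded trips out, with a return between consecutive ones — at least 15 crossings.
The safety rule pushes this higher. Following every safe sequence of crossings, the most of the 8 that can be at the east ledge as the rope basket arrives there on crossing 15 is 7 — never all 8.
So no plan with fewer than 17 crossings exists, and this one achieves 17:
1. Guide goes to the east ledge with Kira.  [the west ledge: Bram, Cato, Gus, Jules, Orla, Pim, Tess | the east ledge: Kira]
2. Guide goes back to the west ledge alone.  [the west ledge: Bram, Cato, Gus, Jules, Orla, Pim, Tess | the east ledge: Kira]
3. Guide goes to the east ledge with Pim.  [the west ledge: Bram, Cato, Gus, Jules, Orla, Tess | the east ledge: Kira, Pim]
4. Guide goes back to the west ledge alone.  [the west ledge: Bram, Cato, Gus, Jules, Orla, Tess | the east ledge: Kira, Pim]
5. Guide goes to the east ledge with Gus.  [the west ledge: Bram, Cato, Jules, Orla, Tess | the east ledge: Gus, Kira, Pim]
6. Guide goes back to the west ledge with Kira.  [the west ledge: Bram, Cato, Jules, Kira, Orla, Tess | the east ledge: Gus, Pim]
7. Guide goes to the east ledge with Cato.  [the west ledge: Bram, Jules, Kira, Orla, Tess | the east ledge: Cato, Gus, Pim]
8. Guide goes back to the west ledge alone.  [the west ledge: Bram, Jules, Kira, Orla, Tess | the east ledge: Cato, Gus, Pim]
9. Guide goes to the east ledge with Tess.  [the west ledge: Bram, Jules, Kira, Orla | the east ledge: Cato, Gus, Pim, Tess]
10. Guide goes back to the west ledge alone.  [the west ledge: Bram, Jules, Kira, Orla | the east ledge: Cato, Gus, Pim, Tess]
11. Guide goes to the east ledge with Jules.  [the west ledge: Bram, Kira, Orla | the east ledge: Cato, Gus, Jules, Pim, Tess]
12. Guide goes back to the west ledge alone.  [the west ledge: Bram, Kira, Orla | the east ledge: Cato, Gus, Jules, Pim, Tess]
13. Guide goes to the east ledge with Orla.  [the west ledge: Bram, Kira | the east ledge: Cato, Gus, Jules, Orla, Pim, Tess]
14. Guide goes back to the west ledge alone.  [the west ledge: Bram, Kira | the east ledge: Cato, Gus, Jules, Orla, Pim, Tess]
15. Guide goes to the east ledge with Bram.  [the west ledge: Kira | the east ledge: Bram, Cato, Gus, Jules, Orla, Pim, Tess]
16. Guide goes back to the west ledge alone.  [the west ledge: Kira | the east ledge: Bram, Cato, Gus, Jules, Orla, Pim, Tess]
17. Guide goes to the east ledge with Kira.  [the west ledge: — | the east ledge: Bram, Cato, Gus, Jules, Kira, Orla, Pim, Tess]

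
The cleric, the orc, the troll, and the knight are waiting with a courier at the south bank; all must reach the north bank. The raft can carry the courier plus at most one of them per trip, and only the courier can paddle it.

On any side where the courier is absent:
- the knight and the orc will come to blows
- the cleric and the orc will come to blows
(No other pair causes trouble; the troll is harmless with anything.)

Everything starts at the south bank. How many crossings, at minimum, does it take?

Counting alone: the courier can take at most 1 across per trip to the north bank, so moving all 4 needs at least 4 loaded trips out, with a return between consecutive ones — at least 7 crossings.
The safety rule pushes this higher. Following every safe sequence of crossings, the most of the 4 that can be at the north bank as the raft arrives there on crossing 7 is 3 — never all 4.
So no plan with fewer than 9 crossings exists, and this one achieves 9:
1. Courier goes to the north bank with the orc.
2. Courier goes back to the south bank alone.
3. Courier goes to the north bank with the cleric.
4. Courier goes back to the south bank with the orc.
5. Courier goes to the north bank with the knight.
6. Courier goes back to the south bank alone.
7. Courier goes to the north bank with the troll.
8. Courier goes back to the south bank alone.
9. Courier goes to the north bank with the orc.

9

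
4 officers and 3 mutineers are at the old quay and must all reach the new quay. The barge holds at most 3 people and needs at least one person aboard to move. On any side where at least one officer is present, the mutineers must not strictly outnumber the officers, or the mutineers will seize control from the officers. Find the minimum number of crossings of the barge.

5

Counting alone: each trip to the new quay takes at most 3 across and each return brings at least 1 back, so after t trips out (and t−1 returns) at most 3t − (t−1) of the 7 are across; that first reaches 7 at t = 3, so at least 5 crossings are needed.
The plan below uses exactly 5 crossings, so it is optimal:
1. 3 mutineers → the new quay.  (the old quay: 4O 0M; the new quay: 0O 3M)
2. 1 mutineer ← the old quay.  (the old quay: 4O 1M; the new quay: 0O 2M)
3. 3 officers → the new quay.  (the old quay: 1O 1M; the new quay: 3O 2M)
4. 1 officer ← the old quay.  (the old quay: 2O 1M; the new quay: 2O 2M)
5. 2 officers and 1 mutineer → the new quay.  (the old quay: 0O 0M; the new quay: 4O 3M)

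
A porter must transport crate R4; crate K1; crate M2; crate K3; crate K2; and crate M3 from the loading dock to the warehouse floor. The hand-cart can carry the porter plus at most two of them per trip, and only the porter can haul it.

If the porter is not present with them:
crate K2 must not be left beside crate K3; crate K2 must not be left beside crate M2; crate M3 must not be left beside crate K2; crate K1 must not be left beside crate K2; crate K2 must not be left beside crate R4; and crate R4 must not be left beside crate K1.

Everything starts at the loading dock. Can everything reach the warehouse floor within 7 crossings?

No

Counting alone: the porter can take at most 2 across per trip to the warehouse floor, so moving all 6 needs at least 3 loaded trips out, with a return between consecutive ones — at least 5 crossings.
The safety rule pushes this higher. Following every safe sequence of crossings, the most of the 6 that can be at the warehouse floor as the hand-cart arrives there on crossings 5, 7 is 4, 5 respectively — never all 6.
So the move cannot be finished within 7 crossings. (The shortest complete plan takes 9:)
1. Porter goes to the warehouse floor with crate K2 and crate R4.  [the loading dock: crate K1, crate K3, crate M2, crate M3 | the warehouse floor: crate K2, crate R4]
2. Porter goes back to the loading dock with crate R4.  [the loading dock: crate K1, crate K3, crate M2, crate M3, crate R4 | the warehouse floor: crate K2]
3. Porter goes to the warehouse floor with crate M2 and crate R4.  [the loading dock: crate K1, crate K3, crate M3 | the warehouse floor: crate K2, crate M2, crate R4]
4. Porter goes back to the loading dock with crate K2.  [the loading dock: crate K1, crate K2, crate K3, crate M3 | the warehouse floor: crate M2, crate R4]
5. Porter goes to the warehouse floor with crate K2 and crate K3.  [the loading dock: crate K1, crate M3 | the warehouse floor: crate K2, crate K3, crate M2, crate R4]
6. Porter goes back to the loading dock with crate K2.  [the loading dock: crate K1, crate K2, crate M3 | the warehouse floor: crate K3, crate M2, crate R4]
7. Porter goes to the warehouse floor with crate K1 and crate M3.  [the loading dock: crate K2 | the warehouse floor: crate K1, crate K3, crate M2, crate M3, crate R4]
8. Porter goes back to the loading dock with crate R4.  [the loading dock: crate K2, crate R4 | the warehouse floor: crate K1, crate K3, crate M2, crate M3]
9. Porter goes to the warehouse floor with crate K2 and crate R4.  [the loading dock: — | the warehouse floor: crate K1, crate K2, crate K3, crate M2, crate M3, crate R4]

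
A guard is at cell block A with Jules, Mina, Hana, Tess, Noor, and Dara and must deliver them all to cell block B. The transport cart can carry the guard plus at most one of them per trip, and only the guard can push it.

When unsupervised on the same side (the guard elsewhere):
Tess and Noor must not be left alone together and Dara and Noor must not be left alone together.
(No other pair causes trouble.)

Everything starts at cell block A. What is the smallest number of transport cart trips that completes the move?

Counting alone: the guard can take at most 1 across per trip to cell block B, so moving all 6 needs at least 6 loaded trips out, with a return between consecutive ones — at least 11 crossings.
The safety rule pushes this higher. Following every safe sequence of crossings, the most of the 6 that can be at cell block B as the transport cart arrives there on crossing 11 is 5 — never all 6.
So no plan with fewer than 13 crossings exists, and this one achieves 13:
1. Guard goes to cell block B with Noor.  [cell block A: Dara, Hana, Jules, Mina, Tess | cell block B: Noor]
2. Guard goes back to cell block A alone.  [cell block A: Dara, Hana, Jules, Mina, Tess | cell block B: Noor]
3. Guard goes to cell block B with Jules.  [cell block A: Dara, Hana, Mina, Tess | cell block B: Jules, Noor]
4. Guard goes back to cell block A alone.  [cell block A: Dara, Hana, Mina, Tess | cell block B: Jules, Noor]
5. Guard goes to cell block B with Mina.  [cell block A: Dara, Hana, Tess | cell block B: Jules, Mina, Noor]
6. Guard goes back to cell block A alone.  [cell block A: Dara, Hana, Tess | cell block B: Jules, Mina, Noor]
7. Guard goes to cell block B with Hana.  [cell block A: Dara, Tess | cell block B: Hana, Jules, Mina, Noor]
8. Guard goes back to cell block A alone.  [cell block A: Dara, Tess | cell block B: Hana, Jules, Mina, Noor]
9. Guard goes to cell block B with Tess.  [cell block A: Dara | cell block B: Hana, Jules, Mina, Noor, Tess]
10. Guard goes back to cell block A with Noor.  [cell block A: Dara, Noor | cell block B: Hana, Jules, Mina, Tess]
11. Guard goes to cell block B with Dara.  [cell block A: Noor | cell block B: Dara, Hana, Jules, Mina, Tess]
12. Guard goes back to cell block A alone.  [cell block A: Noor | cell block B: Dara, Hana, Jules, Mina, Tess]
13. Guard goes to cell block B with Noor.  [cell block A: — | cell block B: Dara, Hana, Jules, Mina, Noor, Tess]

13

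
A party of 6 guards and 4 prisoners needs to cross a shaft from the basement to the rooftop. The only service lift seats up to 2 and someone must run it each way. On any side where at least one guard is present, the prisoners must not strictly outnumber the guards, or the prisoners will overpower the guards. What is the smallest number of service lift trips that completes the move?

Counting alone: each trip to the rooftop takes at most 2 across and each return brings at least 1 back, so after t trips out (and t−1 returns) at most 2t − (t−1) of the 10 are across; that first reaches 10 at t = 9, so at least 17 crossings are needed.
The plan below uses exactly 17 crossings, so it is optimal:
1. 2 prisoners → the rooftop.  (the basement: 6G 2P; the rooftop: 0G 2P)
2. 1 prisoner ← the basement.  (the basement: 6G 3P; the rooftop: 0G 1P)
3. 2 prisoners → the rooftop.  (the basement: 6G 1P; the rooftop: 0G 3P)
4. 1 prisoner ← the basement.  (the basement: 6G 2P; the rooftop: 0G 2P)
5. 2 guards → the rooftop.  (the basement: 4G 2P; the rooftop: 2G 2P)
6. 1 prisoner ← the basement.  (the basement: 4G 3P; the rooftop: 2G 1P)
7. 1 guard and 1 prisoner → the rooftop.  (the basement: 3G 2P; the rooftop: 3G 2P)
8. 1 prisoner ← the basement.  (the basement: 3G 3P; the rooftop: 3G 1P)
9. 2 prisoners → the rooftop.  (the basement: 3G 1P; the rooftop: 3G 3P)
10. 1 prisoner ← the basement.  (the basement: 3G 2P; the rooftop: 3G 2P)
11. 1 guard and 1 prisoner → the rooftop.  (the basement: 2G 1P; the rooftop: 4G 3P)
12. 1 prisoner ← the basement.  (the basement: 2G 2P; the rooftop: 4G 2P)
13. 2 prisoners → the rooftop.  (the basement: 2G 0P; the rooftop: 4G 4P)
14. 1 prisoner ← the basement.  (the basement: 2G 1P; the rooftop: 4G 3P)
15. 1 guard and 1 prisoner → the rooftop.  (the basement: 1G 0P; the rooftop: 5G 4P)
16. 1 prisoner ← the basement.  (the basement: 1G 1P; the rooftop: 5G 3P)
17. 1 guard and 1 prisoner → the rooftop.  (the basement: 0G 0P; the rooftop: 6G 4P)

17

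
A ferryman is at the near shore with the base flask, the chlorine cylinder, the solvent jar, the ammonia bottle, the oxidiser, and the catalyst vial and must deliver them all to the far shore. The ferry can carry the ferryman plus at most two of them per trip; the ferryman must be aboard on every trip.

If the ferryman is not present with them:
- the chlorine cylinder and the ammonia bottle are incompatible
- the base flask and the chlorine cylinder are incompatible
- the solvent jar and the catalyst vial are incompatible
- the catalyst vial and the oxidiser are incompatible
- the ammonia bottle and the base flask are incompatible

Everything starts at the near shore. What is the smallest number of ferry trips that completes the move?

impossible

Whatever the first load, the items left behind include a forbidden pair without the ferryman. No opening move is safe, so no plan exists.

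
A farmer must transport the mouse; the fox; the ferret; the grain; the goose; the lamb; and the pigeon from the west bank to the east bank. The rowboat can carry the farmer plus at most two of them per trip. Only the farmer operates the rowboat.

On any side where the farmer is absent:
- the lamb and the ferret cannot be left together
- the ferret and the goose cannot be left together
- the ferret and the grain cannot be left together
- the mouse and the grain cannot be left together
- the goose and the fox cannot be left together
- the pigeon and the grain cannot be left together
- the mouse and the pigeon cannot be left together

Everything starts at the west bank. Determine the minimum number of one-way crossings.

Whatever the first load, the items left behind include a forbidden pair without the farmer. No opening move is safe, so no plan exists.

impossible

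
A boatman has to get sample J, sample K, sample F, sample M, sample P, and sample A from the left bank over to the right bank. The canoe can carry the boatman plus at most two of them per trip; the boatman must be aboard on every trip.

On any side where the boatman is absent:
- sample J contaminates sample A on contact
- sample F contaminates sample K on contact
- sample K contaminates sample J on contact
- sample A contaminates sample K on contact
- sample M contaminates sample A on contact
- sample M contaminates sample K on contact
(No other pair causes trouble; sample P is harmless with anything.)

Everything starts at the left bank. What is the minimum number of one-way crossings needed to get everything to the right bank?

9

Counting alone: the boatman can take at most 2 across per trip to the right bank, so moving all 6 needs at least 3 loaded trips out, with a return between consecutive ones — at least 5 crossings.
The safety rule pushes this higher. Following every safe sequence of crossings, the most of the 6 that can be at the right bank as the canoe arrives there on crossings 5, 7 is 4, 5 respectively — never all 6.
So no plan with fewer than 9 crossings exists, and this one achieves 9:
1. Boatman goes to the right bank with sample A and sample K.  [the left bank: sample F, sample J, sample M, sample P | the right bank: sample A, sample K]
2. Boatman goes back to the left bank with sample K.  [the left bank: sample F, sample J, sample K, sample M, sample P | the right bank: sample A]
3. Boatman goes to the right bank with sample F and sample K.  [the left bank: sample J, sample M, sample P | the right bank: sample A, sample F, sample K]
4. Boatman goes back to the left bank with sample K.  [the left bank: sample J, sample K, sample M, sample P | the right bank: sample A, sample F]
5. Boatman goes to the right bank with sample J and sample M.  [the left bank: sample K, sample P | the right bank: sample A, sample F, sample J, sample M]
6. Boatman goes back to the left bank with sample A.  [the left bank: sample A, sample K, sample P | the right bank: sample F, sample J, sample M]
7. Boatman goes to the right bank with sample K and sample P.  [the left bank: sample A | the right bank: sample F, sample J, sample K, sample M, sample P]
8. Boatman goes back to the left bank with sample K.  [the left bank: sample A, sample K | the right bank: sample F, sample J, sample M, sample P]
9. Boatman goes to the right bank with sample A and sample K.  [the left bank: — | the right bank: sample A, sample F, sample J, sample K, sample M, sample P]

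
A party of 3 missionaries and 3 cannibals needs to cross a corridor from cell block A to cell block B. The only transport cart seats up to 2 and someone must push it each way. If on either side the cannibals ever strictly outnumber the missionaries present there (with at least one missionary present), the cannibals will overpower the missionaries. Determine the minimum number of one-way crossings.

11

Counting alone: each trip to cell block B takes at most 2 across and each return brings at least 1 back, so after t trips out (and t−1 returns) at most 2t − (t−1) of the 6 are across; that first reaches 6 at t = 5, so at least 9 crossings are needed.
The safety rule pushes this higher. Following every safe sequence of crossings, the most of the 6 that can be at cell block B as the transport cart arrives there on crossing 9 is 5 — never all 6.
So no plan with fewer than 11 crossings exists, and this one achieves 11:
1. 2 cannibals → cell block B.  (cell block A: 3M 1C; cell block B: 0M 2C)
2. 1 cannibal ← cell block A.  (cell block A: 3M 2C; cell block B: 0M 1C)
3. 2 cannibals → cell block B.  (cell block A: 3M 0C; cell block B: 0M 3C)
4. 1 cannibal ← cell block A.  (cell block A: 3M 1C; cell block B: 0M 2C)
5. 2 missionaries → cell block B.  (cell block A: 1M 1C; cell block B: 2M 2C)
6. 1 missionary and 1 cannibal ← cell block A.  (cell block A: 2M 2C; cell block B: 1M 1C)
7. 2 missionaries → cell block B.  (cell block A: 0M 2C; cell block B: 3M 1C)
8. 1 cannibal ← cell block A.  (cell block A: 0M 3C; cell block B: 3M 0C)
9. 2 cannibals → cell block B.  (cell block A: 0M 1C; cell block B: 3M 2C)
10. 1 cannibal ← cell block A.  (cell block A: 0M 2C; cell block B: 3M 1C)
11. 2 cannibals → cell block B.  (cell block A: 0M 0C; cell block B: 3M 3C)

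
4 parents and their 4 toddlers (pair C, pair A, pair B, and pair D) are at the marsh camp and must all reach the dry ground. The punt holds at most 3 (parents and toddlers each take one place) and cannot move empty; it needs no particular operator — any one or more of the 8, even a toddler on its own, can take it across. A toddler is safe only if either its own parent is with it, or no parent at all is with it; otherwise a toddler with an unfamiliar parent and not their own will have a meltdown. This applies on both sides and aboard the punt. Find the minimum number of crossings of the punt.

Counting alone: each trip to the dry ground takes at most 3 across and each return brings at least 1 back, so after t trips out (and t−1 returns) at most 3t − (t−1) of the 8 are across; that first reaches 8 at t = 4, so at least 7 crossings are needed.
The safety rule pushes this higher. Following every safe sequence of crossings, the most of the 8 that can be at the dry ground as the punt arrives there on crossing 7 is 7 — never all 8.
So no plan with fewer than 9 crossings exists, and this one achieves 9:
1. parent C and toddler C cross → the dry ground.
2. parent C crosses ← the marsh camp.
3. parent A, parent C, and toddler A cross → the dry ground.
4. parent C and toddler C cross ← the marsh camp.
5. parent B, parent C, and parent D cross → the dry ground.
6. toddler A crosses ← the marsh camp.
7. toddler A and toddler C cross → the dry ground.
8. toddler C crosses ← the marsh camp.
9. toddler B, toddler C, and toddler D cross → the dry ground.

9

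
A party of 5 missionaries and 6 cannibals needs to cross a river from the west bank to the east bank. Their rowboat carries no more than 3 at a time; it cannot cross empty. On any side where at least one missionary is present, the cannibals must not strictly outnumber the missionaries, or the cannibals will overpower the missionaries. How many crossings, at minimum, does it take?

impossible

The cannibals already outnumber the missionaries at the west bank before anyone moves, so the starting position itself is disallowed.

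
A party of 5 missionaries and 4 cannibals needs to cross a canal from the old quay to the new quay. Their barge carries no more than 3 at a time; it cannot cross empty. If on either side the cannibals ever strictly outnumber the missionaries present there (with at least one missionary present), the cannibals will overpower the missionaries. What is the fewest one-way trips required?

7

Counting alone: each trip to the new quay takes at most 3 across and each return brings at least 1 back, so after t trips out (and t−1 returns) at most 3t − (t−1) of the 9 are across; that first reaches 9 at t = 4, so at least 7 crossings are needed.
The plan below uses exactly 7 crossings, so it is optimal:
1. 3 cannibals → the new quay.  (the old quay: 5M 1C; the new quay: 0M 3C)
2. 1 cannibal ← the old quay.  (the old quay: 5M 2C; the new quay: 0M 2C)
3. 3 missionaries → the new quay.  (the old quay: 2M 2C; the new quay: 3M 2C)
4. 1 missionary ← the old quay.  (the old quay: 3M 2C; the new quay: 2M 2C)
5. 2 missionaries and 1 cannibal → the new quay.  (the old quay: 1M 1C; the new quay: 4M 3C)
6. 1 missionary ← the old quay.  (the old quay: 2M 1C; the new quay: 3M 3C)
7. 2 missionaries and 1 cannibal → the new quay.  (the old quay: 0M 0C; the new quay: 5M 4C)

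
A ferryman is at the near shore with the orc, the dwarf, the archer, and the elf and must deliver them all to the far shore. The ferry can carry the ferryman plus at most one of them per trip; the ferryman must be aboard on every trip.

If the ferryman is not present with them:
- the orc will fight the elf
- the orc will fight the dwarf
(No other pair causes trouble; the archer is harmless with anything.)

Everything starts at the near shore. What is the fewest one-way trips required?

Counting alone: the ferryman can take at most 1 across per trip to the far shore, so moving all 4 needs at least 4 loaded trips out, with a return between consecutive ones — at least 7 crossings.
The safety rule pushes this higher. Following every safe sequence of crossings, the most of the 4 that can be at the far shore as the ferry arrives there on crossing 7 is 3 — never all 4.
So no plan with fewer than 9 crossings exists, and this one achieves 9:
1. Ferryman goes to the far shore with the orc.  [the near shore: the archer, the dwarf, the elf | the far shore: the orc]
2. Ferryman goes back to the near shore alone.  [the near shore: the archer, the dwarf, the elf | the far shore: the orc]
3. Ferryman goes to the far shore with the dwarf.  [the near shore: the archer, the elf | the far shore: the dwarf, the orc]
4. Ferryman goes back to the near shore with the orc.  [the near shore: the archer, the elf, the orc | the far shore: the dwarf]
5. Ferryman goes to the far shore with the elf.  [the near shore: the archer, the orc | the far shore: the dwarf, the elf]
6. Ferryman goes back to the near shore alone.  [the near shore: the archer, the orc | the far shore: the dwarf, the elf]
7. Ferryman goes to the far shore with the archer.  [the near shore: the orc | the far shore: the archer, the dwarf, the elf]
8. Ferryman goes back to the near shore alone.  [the near shore: the orc | the far shore: the archer, the dwarf, the elf]
9. Ferryman goes to the far shore with the orc.  [the near shore: — | the far shore: the archer, the dwarf, the elf, the orc]

9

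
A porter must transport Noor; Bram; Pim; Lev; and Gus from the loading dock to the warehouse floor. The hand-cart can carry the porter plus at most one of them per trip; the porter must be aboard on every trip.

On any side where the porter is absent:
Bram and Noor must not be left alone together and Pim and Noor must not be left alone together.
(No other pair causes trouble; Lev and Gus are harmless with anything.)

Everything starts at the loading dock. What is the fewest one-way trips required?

Counting alone: the porter can take at most 1 across per trip to the warehouse floor, so moving all 5 needs at least 5 loaded trips out, with a return between consecutive ones — at least 9 crossings.
The safety rule pushes this higher. Following every safe sequence of crossings, the most of the 5 that can be at the warehouse floor as the hand-cart arrives there on crossing 9 is 4 — never all 5.
So no plan with fewer than 11 crossings exists, and this one achieves 11:
1. Porter goes to the warehouse floor with Noor.  [the loading dock: Bram, Gus, Lev, Pim | the warehouse floor: Noor]
2. Porter goes back to the loading dock alone.  [the loading dock: Bram, Gus, Lev, Pim | the warehouse floor: Noor]
3. Porter goes to the warehouse floor with Bram.  [the loading dock: Gus, Lev, Pim | the warehouse floor: Bram, Noor]
4. Porter goes back to the loading dock with Noor.  [the loading dock: Gus, Lev, Noor, Pim | the warehouse floor: Bram]
5. Porter goes to the warehouse floor with Pim.  [the loading dock: Gus, Lev, Noor | the warehouse floor: Bram, Pim]
6. Porter goes back to the loading dock alone.  [the loading dock: Gus, Lev, Noor | the warehouse floor: Bram, Pim]
7. Porter goes to the warehouse floor with Lev.  [the loading dock: Gus, Noor | the warehouse floor: Bram, Lev, Pim]
8. Porter goes back to the loading dock alone.  [the loading dock: Gus, Noor | the warehouse floor: Bram, Lev, Pim]
9. Porter goes to the warehouse floor with Gus.  [the loading dock: Noor | the warehouse floor: Bram, Gus, Lev, Pim]
10. Porter goes back to the loading dock alone.  [the loading dock: Noor | the warehouse floor: Bram, Gus, Lev, Pim]
11. Porter goes to the warehouse floor with Noor.  [the loading dock: — | the warehouse floor: Bram, Gus, Lev, Noor, Pim]

11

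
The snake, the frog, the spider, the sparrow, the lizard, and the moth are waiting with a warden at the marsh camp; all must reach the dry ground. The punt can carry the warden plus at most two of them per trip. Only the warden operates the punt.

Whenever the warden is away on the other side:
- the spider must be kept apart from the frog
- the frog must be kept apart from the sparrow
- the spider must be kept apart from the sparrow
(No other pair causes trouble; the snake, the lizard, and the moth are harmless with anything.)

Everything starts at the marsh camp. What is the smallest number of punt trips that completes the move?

Counting alone: the warden can take at most 2 across per trip to the dry ground, so moving all 6 needs at least 3 loaded trips out, with a return between consecutive ones — at least 5 crossings.
The safety rule pushes this higher. Following every safe sequence of crossings, the most of the 6 that can be at the dry ground as the punt arrives there on crossings 5, 7 is 4, 5 respectively — never all 6.
So no plan with fewer than 9 crossings exists, and this one achieves 9:
1. Warden goes to the dry ground with the frog and the spider.  [the marsh camp: the lizard, the moth, the snake, the sparrow | the dry ground: the frog, the spider]
2. Warden goes back to the marsh camp with the frog.  [the marsh camp: the frog, the lizard, the moth, the snake, the sparrow | the dry ground: the spider]
3. Warden goes to the dry ground with the frog and the snake.  [the marsh camp: the lizard, the moth, the sparrow | the dry ground: the frog, the snake, the spider]
4. Warden goes back to the marsh camp with the frog.  [the marsh camp: the frog, the lizard, the moth, the sparrow | the dry ground: the snake, the spider]
5. Warden goes to the dry ground with the frog and the lizard.  [the marsh camp: the moth, the sparrow | the dry ground: the frog, the lizard, the snake, the spider]
6. Warden goes back to the marsh camp with the frog.  [the marsh camp: the frog, the moth, the sparrow | the dry ground: the lizard, the snake, the spider]
7. Warden goes to the dry ground with the frog and the moth.  [the marsh camp: the sparrow | the dry ground: the frog, the lizard, the moth, the snake, the spider]
8. Warden goes back to the marsh camp with the frog.  [the marsh camp: the frog, the sparrow | the dry ground: the lizard, the moth, the snake, the spider]
9. Warden goes to the dry ground with the frog and the sparrow.  [the marsh camp: — | the dry ground: the frog, the lizard, the moth, the snake, the sparrow, the spider]

9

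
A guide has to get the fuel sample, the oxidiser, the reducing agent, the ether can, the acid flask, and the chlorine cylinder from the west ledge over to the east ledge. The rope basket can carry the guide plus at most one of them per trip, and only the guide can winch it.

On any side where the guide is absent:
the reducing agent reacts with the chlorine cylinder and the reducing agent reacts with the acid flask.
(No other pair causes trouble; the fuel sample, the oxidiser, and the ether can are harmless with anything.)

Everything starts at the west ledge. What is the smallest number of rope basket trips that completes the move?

13

Counting alone: the guide can take at most 1 across per trip to the east ledge, so moving all 6 needs at least 6 loaded trips out, with a return between consecutive ones — at least 11 crossings.
The safety rule pushes this higher. Following every safe sequence of crossings, the most of the 6 that can be at the east ledge as the rope basket arrives there on crossing 11 is 5 — never all 6.
So no plan with fewer than 13 crossings exists, and this one achieves 13:
1. Guide goes to the east ledge with the reducing agent.
2. Guide goes back to the west ledge alone.
3. Guide goes to the east ledge with the fuel sample.
4. Guide goes back to the west ledge alone.
5. Guide goes to the east ledge with the oxidiser.
6. Guide goes back to the west ledge alone.
7. Guide goes to the east ledge with the ether can.
8. Guide goes back to the west ledge alone.
9. Guide goes to the east ledge with the acid flask.
10. Guide goes back to the west ledge with the reducing agent.
11. Guide goes to the east ledge with the chlorine cylinder.
12. Guide goes back to the west ledge alone.
13. Guide goes to the east ledge with the reducing agent.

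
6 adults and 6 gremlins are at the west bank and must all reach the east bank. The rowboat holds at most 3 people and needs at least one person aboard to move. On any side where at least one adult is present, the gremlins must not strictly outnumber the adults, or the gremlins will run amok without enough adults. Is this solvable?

Following every safe sequence of crossings from the start, the most of the 12 that can be at the east bank as the rowboat arrives there on crossings 1, 3, 5 is 3, 5, 6 respectively; the best ever achieved is 6 of 12.
From crossing 7 on, no configuration arises that was not already reachable earlier: only 17 distinct safe configurations (who is on which side, and where the rowboat is) can ever be reached, none of them has everyone across, and every continuation just revisits them. They are: 0 adults + 0 gremlins across (rowboat back at the start); 0 adults + 1 gremlin across (rowboat there); 0 adults + 1 gremlin across (rowboat back at the start); 0 adults + 2 gremlins across (rowboat there); 0 adults + 2 gremlins across (rowboat back at the start); 0 adults + 3 gremlins across (rowboat there); 0 adults + 3 gremlins across (rowboat back at the start); 0 adults + 4 gremlins across (rowboat there); 0 adults + 4 gremlins across (rowboat back at the start); 0 adults + 5 gremlins across (rowboat there); 0 adults + 5 gremlins across (rowboat back at the start); 0 adults + 6 gremlins across (rowboat there); 1 adult + 1 gremlin across (rowboat there); 1 adult + 1 gremlin across (rowboat back at the start); 2 adults + 2 gremlins across (rowboat there); 2 adults + 2 gremlins across (rowboat back at the start); 3 adults + 3 gremlins across (rowboat there). So no valid plan exists.

No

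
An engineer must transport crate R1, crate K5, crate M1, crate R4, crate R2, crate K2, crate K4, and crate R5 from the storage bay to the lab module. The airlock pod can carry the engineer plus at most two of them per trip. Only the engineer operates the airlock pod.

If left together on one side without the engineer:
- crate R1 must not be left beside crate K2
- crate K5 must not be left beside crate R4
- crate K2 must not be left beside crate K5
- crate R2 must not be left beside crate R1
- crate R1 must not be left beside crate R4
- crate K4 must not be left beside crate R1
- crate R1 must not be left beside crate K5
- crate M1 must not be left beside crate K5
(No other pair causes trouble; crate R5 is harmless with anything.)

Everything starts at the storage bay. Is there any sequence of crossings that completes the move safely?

1. Engineer goes to the lab module with crate K5 and crate R1.
2. Engineer goes back to the storage bay with crate R1.
3. Engineer goes to the lab module with crate M1 and crate R1.
4. Engineer goes back to the storage bay with crate K5.
5. Engineer goes to the lab module with crate K5 and crate R5.
6. Engineer goes back to the storage bay with crate K5.
7. Engineer goes to the lab module with crate K2 and crate R4.
8. Engineer goes back to the storage bay with crate R1.
9. Engineer goes to the lab module with crate R1 and crate R2.
10. Engineer goes back to the storage bay with crate R1.
11. Engineer goes to the lab module with crate K4 and crate R1.
12. Engineer goes back to the storage bay with crate R1.
13. Engineer goes to the lab module with crate K5 and crate R1.

Yes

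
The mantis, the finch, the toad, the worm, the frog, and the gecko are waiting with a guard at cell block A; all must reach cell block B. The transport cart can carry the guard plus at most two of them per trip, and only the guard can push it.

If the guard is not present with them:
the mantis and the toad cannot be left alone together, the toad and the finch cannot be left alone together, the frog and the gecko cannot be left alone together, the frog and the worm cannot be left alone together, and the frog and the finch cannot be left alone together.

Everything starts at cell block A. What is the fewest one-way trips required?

Counting alone: the guard can take at most 2 across per trip to cell block B, so moving all 6 needs at least 3 loaded trips out, with a return between consecutive ones — at least 5 crossings.
The safety rule pushes this higher. Following every safe sequence of crossings, the most of the 6 that can be at cell block B as the transport cart arrives there on crossing 5 is 5 — never all 6.
So no plan with fewer than 7 crossings exists, and this one achieves 7:
1. Guard goes to cell block B with the frog and the toad.  [cell block A: the finch, the gecko, the mantis, the worm | cell block B: the frog, the toad]
2. Guard goes back to cell block A alone.  [cell block A: the finch, the gecko, the mantis, the worm | cell block B: the frog, the toad]
3. Guard goes to cell block B with the finch and the mantis.  [cell block A: the gecko, the worm | cell block B: the finch, the frog, the mantis, the toad]
4. Guard goes back to cell block A with the frog and the toad.  [cell block A: the frog, the gecko, the toad, the worm | cell block B: the finch, the mantis]
5. Guard goes to cell block B with the gecko and the worm.  [cell block A: the frog, the toad | cell block B: the finch, the gecko, the mantis, the worm]
6. Guard goes back to cell block A alone.  [cell block A: the frog, the toad | cell block B: the finch, the gecko, the mantis, the worm]
7. Guard goes to cell block B with the frog and the toad.  [cell block A: — | cell block B: the finch, the frog, the gecko, the mantis, the toad, the worm]

7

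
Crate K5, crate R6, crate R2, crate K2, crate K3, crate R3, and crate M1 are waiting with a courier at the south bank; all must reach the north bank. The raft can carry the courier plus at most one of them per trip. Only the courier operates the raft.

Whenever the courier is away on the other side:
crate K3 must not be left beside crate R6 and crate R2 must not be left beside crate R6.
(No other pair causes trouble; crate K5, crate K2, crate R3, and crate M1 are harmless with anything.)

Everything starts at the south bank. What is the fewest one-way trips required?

15

Counting alone: the courier can take at most 1 across per trip to the north bank, so moving all 7 needs at least 7 loaded trips out, with a return between consecutive ones — at least 13 crossings.
The safety rule pushes this higher. Following every safe sequence of crossings, the most of the 7 that can be at the north bank as the raft arrives there on crossing 13 is 6 — never all 7.
So no plan with fewer than 15 crossings exists, and this one achieves 15:
1. Courier goes to the north bank with crate R6.
2. Courier goes back to the south bank alone.
3. Courier goes to the north bank with crate K5.
4. Courier goes back to the south bank alone.
5. Courier goes to the north bank with crate R2.
6. Courier goes back to the south bank with crate R6.
7. Courier goes to the north bank with crate K3.
8. Courier goes back to the south bank alone.
9. Courier goes to the north bank with crate K2.
10. Courier goes back to the south bank alone.
11. Courier goes to the north bank with crate R3.
12. Courier goes back to the south bank alone.
13. Courier goes to the north bank with crate M1.
14. Courier goes back to the south bank alone.
15. Courier goes to the north bank with crate R6.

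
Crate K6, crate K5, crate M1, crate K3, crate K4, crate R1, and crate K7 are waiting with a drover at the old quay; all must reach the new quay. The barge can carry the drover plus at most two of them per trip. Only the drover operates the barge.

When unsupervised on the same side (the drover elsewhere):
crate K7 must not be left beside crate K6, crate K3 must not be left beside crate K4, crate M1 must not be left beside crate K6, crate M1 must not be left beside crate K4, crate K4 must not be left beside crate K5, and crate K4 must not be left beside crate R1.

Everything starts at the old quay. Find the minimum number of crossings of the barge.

Counting alone: the drover can take at most 2 across per trip to the new quay, so moving all 7 needs at least 4 loaded trips out, with a return between consecutive ones — at least 7 crossings.
The safety rule pushes this higher. Following every safe sequence of crossings, the most of the 7 that can be at the new quay as the barge arrives there on crossing 7 is 6 — never all 7.
So no plan with fewer than 9 crossings exists, and this one achieves 9:
1. Drover goes to the new quay with crate K4 and crate K6.  [the old quay: crate K3, crate K5, crate K7, crate M1, crate R1 | the new quay: crate K4, crate K6]
2. Drover goes back to the old quay alone.  [the old quay: crate K3, crate K5, crate K7, crate M1, crate R1 | the new quay: crate K4, crate K6]
3. Drover goes to the new quay with crate K7.  [the old quay: crate K3, crate K5, crate M1, crate R1 | the new quay: crate K4, crate K6, crate K7]
4. Drover goes back to the old quay with crate K6.  [the old quay: crate K3, crate K5, crate K6, crate M1, crate R1 | the new quay: crate K4, crate K7]
5. Drover goes to the new quay with crate K5 and crate M1.  [the old quay: crate K3, crate K6, crate R1 | the new quay: crate K4, crate K5, crate K7, crate M1]
6. Drover goes back to the old quay with crate K4.  [the old quay: crate K3, crate K4, crate K6, crate R1 | the new quay: crate K5, crate K7, crate M1]
7. Drover goes to the new quay with crate K3 and crate R1.  [the old quay: crate K4, crate K6 | the new quay: crate K3, crate K5, crate K7, crate M1, crate R1]
8. Drover goes back to the old quay alone.  [the old quay: crate K4, crate K6 | the new quay: crate K3, crate K5, crate K7, crate M1, crate R1]
9. Drover goes to the new quay with crate K4 and crate K6.  [the old quay: — | the new quay: crate K3, crate K4, crate K5, crate K6, crate K7, crate M1, crate R1]

9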